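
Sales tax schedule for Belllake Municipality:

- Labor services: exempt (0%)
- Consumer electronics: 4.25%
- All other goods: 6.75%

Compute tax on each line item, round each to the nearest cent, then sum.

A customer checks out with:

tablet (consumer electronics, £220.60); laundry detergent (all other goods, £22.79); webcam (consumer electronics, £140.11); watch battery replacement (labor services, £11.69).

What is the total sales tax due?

£16.87

Tablet £220.60: consumer electronics → 4.25% → £9.38
Laundry detergent £22.79: all other goods → 6.75% → £1.54
Webcam £140.11: consumer electronics → 4.25% → £5.95
Watch battery replacement £11.69: labor services → 0% → £0.00
Total tax = £9.38 + £1.54 + £5.95 = £16.87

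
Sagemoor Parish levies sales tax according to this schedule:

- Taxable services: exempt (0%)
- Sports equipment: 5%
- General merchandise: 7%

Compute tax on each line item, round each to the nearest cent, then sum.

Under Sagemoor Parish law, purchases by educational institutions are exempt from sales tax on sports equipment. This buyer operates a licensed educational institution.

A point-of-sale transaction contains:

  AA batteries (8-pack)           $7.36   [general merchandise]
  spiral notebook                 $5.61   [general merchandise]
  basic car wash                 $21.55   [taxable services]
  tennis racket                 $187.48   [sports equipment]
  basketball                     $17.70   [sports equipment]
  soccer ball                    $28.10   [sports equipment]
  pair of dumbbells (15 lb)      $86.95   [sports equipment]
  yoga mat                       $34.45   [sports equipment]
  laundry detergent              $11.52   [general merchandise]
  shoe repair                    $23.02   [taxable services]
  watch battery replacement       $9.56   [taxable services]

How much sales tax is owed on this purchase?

AA batteries (8-pack) $7.36: general merchandise → 7% → $0.52
Spiral notebook $5.61: general merchandise → 7% → $0.39
Basic car wash $21.55: taxable services → 0% → $0.00
Tennis racket $187.48: sports equipment, buyer-exempt → 0% → $0.00
Basketball $17.70: sports equipment, buyer-exempt → 0% → $0.00
Soccer ball $28.10: sports equipment, buyer-exempt → 0% → $0.00
Pair of dumbbells (15 lb) $86.95: sports equipment, buyer-exempt → 0% → $0.00
Yoga mat $34.45: sports equipment, buyer-exempt → 0% → $0.00
Laundry detergent $11.52: general merchandise → 7% → $0.81
Shoe repair $23.02: taxable services → 0% → $0.00
Watch battery replacement $9.56: taxable services → 0% → $0.00
Total tax = $0.52 + $0.39 + $0.81 = $1.72

$1.72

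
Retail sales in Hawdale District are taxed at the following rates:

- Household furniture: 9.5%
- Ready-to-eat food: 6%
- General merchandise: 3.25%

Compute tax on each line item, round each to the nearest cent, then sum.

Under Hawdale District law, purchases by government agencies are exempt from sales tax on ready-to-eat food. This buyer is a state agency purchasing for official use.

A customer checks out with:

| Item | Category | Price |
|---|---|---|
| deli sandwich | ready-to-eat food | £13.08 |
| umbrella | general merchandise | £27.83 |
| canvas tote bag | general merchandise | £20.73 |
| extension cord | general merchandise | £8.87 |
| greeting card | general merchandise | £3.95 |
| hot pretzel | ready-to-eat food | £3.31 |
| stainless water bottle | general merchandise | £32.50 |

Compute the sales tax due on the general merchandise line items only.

Umbrella £27.83: general merchandise → 3.25% → £0.90
Canvas tote bag £20.73: general merchandise → 3.25% → £0.67
Extension cord £8.87: general merchandise → 3.25% → £0.29
Greeting card £3.95: general merchandise → 3.25% → £0.13
Stainless water bottle £32.50: general merchandise → 3.25% → £1.06
Tax on general merchandise = £0.90 + £0.67 + £0.29 + £0.13 + £1.06 = £3.05

£3.05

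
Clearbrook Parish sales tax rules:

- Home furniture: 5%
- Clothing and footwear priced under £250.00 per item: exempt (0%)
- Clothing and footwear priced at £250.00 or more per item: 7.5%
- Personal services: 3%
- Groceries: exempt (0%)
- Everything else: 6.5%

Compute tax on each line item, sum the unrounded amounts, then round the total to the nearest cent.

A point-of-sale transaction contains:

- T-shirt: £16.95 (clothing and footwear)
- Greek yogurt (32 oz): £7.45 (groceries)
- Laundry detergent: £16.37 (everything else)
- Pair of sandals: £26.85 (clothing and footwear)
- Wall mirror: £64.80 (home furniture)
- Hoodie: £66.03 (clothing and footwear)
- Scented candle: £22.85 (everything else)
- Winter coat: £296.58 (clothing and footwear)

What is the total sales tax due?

T-shirt £16.95: clothing and footwear, under £250.00 → 0% → £0.00
Greek yogurt (32 oz) £7.45: groceries → 0% → £0.00
Laundry detergent £16.37: everything else → 6.5% → £1.06405
Pair of sandals £26.85: clothing and footwear, under £250.00 → 0% → £0.00
Wall mirror £64.80: home furniture → 5% → £3.24
Hoodie £66.03: clothing and footwear, under £250.00 → 0% → £0.00
Scented candle £22.85: everything else → 6.5% → £1.48525
Winter coat £296.58: clothing and footwear, £250.00 or more → 7.5% → £22.2435
Unrounded tax sum = £28.0328 → £28.03

£28.03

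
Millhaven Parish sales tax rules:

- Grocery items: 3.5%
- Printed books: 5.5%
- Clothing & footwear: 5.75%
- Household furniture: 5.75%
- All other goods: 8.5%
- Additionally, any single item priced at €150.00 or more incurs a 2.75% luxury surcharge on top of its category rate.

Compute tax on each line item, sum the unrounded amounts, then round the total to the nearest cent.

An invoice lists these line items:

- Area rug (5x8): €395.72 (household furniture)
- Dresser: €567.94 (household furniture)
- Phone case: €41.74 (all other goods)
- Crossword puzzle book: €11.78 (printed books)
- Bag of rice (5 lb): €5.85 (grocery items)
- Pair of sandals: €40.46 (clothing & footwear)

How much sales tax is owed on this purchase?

Area rug (5x8) €395.72: household furniture → 5.75% + 2.75% surcharge = 8.5% → €33.6362
Dresser €567.94: household furniture → 5.75% + 2.75% surcharge = 8.5% → €48.2749
Phone case €41.74: all other goods → 8.5% → €3.5479
Crossword puzzle book €11.78: printed books → 5.5% → €0.6479
Bag of rice (5 lb) €5.85: grocery items → 3.5% → €0.20475
Pair of sandals €40.46: clothing & footwear → 5.75% → €2.32645
Unrounded tax sum = €88.6381 → €88.64

€88.64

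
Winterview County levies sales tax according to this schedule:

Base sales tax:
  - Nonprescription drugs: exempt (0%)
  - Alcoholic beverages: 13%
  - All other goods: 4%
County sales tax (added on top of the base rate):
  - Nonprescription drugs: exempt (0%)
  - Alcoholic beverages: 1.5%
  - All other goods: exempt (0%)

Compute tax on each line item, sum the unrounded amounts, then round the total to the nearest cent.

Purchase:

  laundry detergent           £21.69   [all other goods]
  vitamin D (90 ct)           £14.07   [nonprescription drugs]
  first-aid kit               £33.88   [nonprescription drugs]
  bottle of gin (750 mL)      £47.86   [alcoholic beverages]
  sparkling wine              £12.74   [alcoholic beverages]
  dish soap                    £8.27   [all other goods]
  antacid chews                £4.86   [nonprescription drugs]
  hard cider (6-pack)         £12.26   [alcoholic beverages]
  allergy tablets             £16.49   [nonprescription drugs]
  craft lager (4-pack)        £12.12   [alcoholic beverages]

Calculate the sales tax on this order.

£13.52

Laundry detergent £21.69: all other goods → 4% + 0% county = 4% → £0.8676
Vitamin D (90 ct) £14.07: nonprescription drugs → 0% + 0% county = 0% → £0.00
First-aid kit £33.88: nonprescription drugs → 0% + 0% county = 0% → £0.00
Bottle of gin (750 mL) £47.86: alcoholic beverages → 13% + 1.5% county = 14.5% → £6.9397
Sparkling wine £12.74: alcoholic beverages → 13% + 1.5% county = 14.5% → £1.8473
Dish soap £8.27: all other goods → 4% + 0% county = 4% → £0.3308
Antacid chews £4.86: nonprescription drugs → 0% + 0% county = 0% → £0.00
Hard cider (6-pack) £12.26: alcoholic beverages → 13% + 1.5% county = 14.5% → £1.7777
Allergy tablets £16.49: nonprescription drugs → 0% + 0% county = 0% → £0.00
Craft lager (4-pack) £12.12: alcoholic beverages → 13% + 1.5% county = 14.5% → £1.7574
Unrounded tax sum = £13.5205 → £13.52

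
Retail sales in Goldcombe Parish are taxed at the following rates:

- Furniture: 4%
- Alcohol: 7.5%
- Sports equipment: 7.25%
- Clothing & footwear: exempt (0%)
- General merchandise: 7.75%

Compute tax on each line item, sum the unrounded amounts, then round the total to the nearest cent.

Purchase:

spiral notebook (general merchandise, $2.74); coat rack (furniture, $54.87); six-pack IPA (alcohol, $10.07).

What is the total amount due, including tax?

Spiral notebook $2.74: general merchandise → 7.75% → $0.21235
Coat rack $54.87: furniture → 4% → $2.1948
Six-pack IPA $10.07: alcohol → 7.5% → $0.75525
Subtotal = $67.68; unrounded tax = $3.1624 → $3.16; total due = $70.84

$70.84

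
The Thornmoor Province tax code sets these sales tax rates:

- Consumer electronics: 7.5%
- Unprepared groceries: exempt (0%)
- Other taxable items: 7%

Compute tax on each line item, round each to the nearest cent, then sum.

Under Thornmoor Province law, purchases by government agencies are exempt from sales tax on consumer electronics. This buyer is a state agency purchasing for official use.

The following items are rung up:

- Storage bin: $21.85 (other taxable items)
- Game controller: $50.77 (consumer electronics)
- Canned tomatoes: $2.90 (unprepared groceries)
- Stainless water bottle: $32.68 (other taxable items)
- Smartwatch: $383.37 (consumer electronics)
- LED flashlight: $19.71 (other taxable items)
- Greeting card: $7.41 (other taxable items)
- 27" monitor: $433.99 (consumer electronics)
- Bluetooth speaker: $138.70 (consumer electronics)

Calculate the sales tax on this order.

$5.72

Storage bin $21.85: other taxable items → 7% → $1.53
Game controller $50.77: consumer electronics, buyer-exempt → 0% → $0.00
Canned tomatoes $2.90: unprepared groceries → 0% → $0.00
Stainless water bottle $32.68: other taxable items → 7% → $2.29
Smartwatch $383.37: consumer electronics, buyer-exempt → 0% → $0.00
LED flashlight $19.71: other taxable items → 7% → $1.38
Greeting card $7.41: other taxable items → 7% → $0.52
27" monitor $433.99: consumer electronics, buyer-exempt → 0% → $0.00
Bluetooth speaker $138.70: consumer electronics, buyer-exempt → 0% → $0.00
Total tax = $1.53 + $2.29 + $1.38 + $0.52 = $5.72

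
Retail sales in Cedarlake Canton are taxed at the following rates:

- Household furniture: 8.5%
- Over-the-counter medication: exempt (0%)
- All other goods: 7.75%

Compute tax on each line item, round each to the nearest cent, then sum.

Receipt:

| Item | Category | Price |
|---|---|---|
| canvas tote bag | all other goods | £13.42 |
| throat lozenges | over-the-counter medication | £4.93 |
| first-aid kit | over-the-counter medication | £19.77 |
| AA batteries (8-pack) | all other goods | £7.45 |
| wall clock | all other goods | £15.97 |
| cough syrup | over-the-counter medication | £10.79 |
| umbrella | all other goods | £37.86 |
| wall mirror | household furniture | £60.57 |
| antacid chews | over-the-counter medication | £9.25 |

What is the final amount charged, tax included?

£190.95

Canvas tote bag £13.42: all other goods → 7.75% → £1.04
Throat lozenges £4.93: over-the-counter medication → 0% → £0.00
First-aid kit £19.77: over-the-counter medication → 0% → £0.00
AA batteries (8-pack) £7.45: all other goods → 7.75% → £0.58
Wall clock £15.97: all other goods → 7.75% → £1.24
Cough syrup £10.79: over-the-counter medication → 0% → £0.00
Umbrella £37.86: all other goods → 7.75% → £2.93
Wall mirror £60.57: household furniture → 8.5% → £5.15
Antacid chews £9.25: over-the-counter medication → 0% → £0.00
Subtotal = £180.01; tax = £10.94; total due = £190.95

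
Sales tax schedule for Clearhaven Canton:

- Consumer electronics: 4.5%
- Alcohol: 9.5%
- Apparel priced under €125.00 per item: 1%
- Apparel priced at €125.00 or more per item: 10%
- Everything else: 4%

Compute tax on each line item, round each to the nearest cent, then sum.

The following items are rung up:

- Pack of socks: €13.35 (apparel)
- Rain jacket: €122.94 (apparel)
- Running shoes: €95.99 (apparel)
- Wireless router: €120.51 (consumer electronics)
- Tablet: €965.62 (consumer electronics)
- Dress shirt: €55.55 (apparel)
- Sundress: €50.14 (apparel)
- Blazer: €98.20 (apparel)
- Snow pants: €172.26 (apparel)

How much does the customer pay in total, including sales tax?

Pack of socks €13.35: apparel, under €125.00 → 1% → €0.13
Rain jacket €122.94: apparel, under €125.00 → 1% → €1.23
Running shoes €95.99: apparel, under €125.00 → 1% → €0.96
Wireless router €120.51: consumer electronics → 4.5% → €5.42
Tablet €965.62: consumer electronics → 4.5% → €43.45
Dress shirt €55.55: apparel, under €125.00 → 1% → €0.56
Sundress €50.14: apparel, under €125.00 → 1% → €0.50
Blazer €98.20: apparel, under €125.00 → 1% → €0.98
Snow pants €172.26: apparel, €125.00 or more → 10% → €17.23
Subtotal = €1694.56; tax = €70.46; total due = €1765.02

€1765.02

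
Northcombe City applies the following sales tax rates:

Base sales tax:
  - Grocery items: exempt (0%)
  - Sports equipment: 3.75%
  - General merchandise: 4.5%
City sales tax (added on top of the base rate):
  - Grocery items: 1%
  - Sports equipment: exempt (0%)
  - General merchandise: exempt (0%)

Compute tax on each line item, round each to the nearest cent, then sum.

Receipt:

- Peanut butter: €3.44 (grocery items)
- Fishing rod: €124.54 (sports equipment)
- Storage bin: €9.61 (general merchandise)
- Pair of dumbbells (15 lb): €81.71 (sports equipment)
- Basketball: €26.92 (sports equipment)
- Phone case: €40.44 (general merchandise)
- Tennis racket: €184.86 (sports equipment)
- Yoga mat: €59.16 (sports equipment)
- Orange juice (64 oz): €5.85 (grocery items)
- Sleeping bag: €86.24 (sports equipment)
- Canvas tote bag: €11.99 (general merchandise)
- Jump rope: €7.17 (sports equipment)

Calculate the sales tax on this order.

€24.27

Peanut butter €3.44: grocery items → 0% + 1% city = 1% → €0.03
Fishing rod €124.54: sports equipment → 3.75% + 0% city = 3.75% → €4.67
Storage bin €9.61: general merchandise → 4.5% + 0% city = 4.5% → €0.43
Pair of dumbbells (15 lb) €81.71: sports equipment → 3.75% + 0% city = 3.75% → €3.06
Basketball €26.92: sports equipment → 3.75% + 0% city = 3.75% → €1.01
Phone case €40.44: general merchandise → 4.5% + 0% city = 4.5% → €1.82
Tennis racket €184.86: sports equipment → 3.75% + 0% city = 3.75% → €6.93
Yoga mat €59.16: sports equipment → 3.75% + 0% city = 3.75% → €2.22
Orange juice (64 oz) €5.85: grocery items → 0% + 1% city = 1% → €0.06
Sleeping bag €86.24: sports equipment → 3.75% + 0% city = 3.75% → €3.23
Canvas tote bag €11.99: general merchandise → 4.5% + 0% city = 4.5% → €0.54
Jump rope €7.17: sports equipment → 3.75% + 0% city = 3.75% → €0.27
Total tax = €0.03 + €4.67 + €0.43 + €3.06 + €1.01 + €1.82 + €6.93 + €2.22 + €0.06 + €3.23 + €0.54 + €0.27 = €24.27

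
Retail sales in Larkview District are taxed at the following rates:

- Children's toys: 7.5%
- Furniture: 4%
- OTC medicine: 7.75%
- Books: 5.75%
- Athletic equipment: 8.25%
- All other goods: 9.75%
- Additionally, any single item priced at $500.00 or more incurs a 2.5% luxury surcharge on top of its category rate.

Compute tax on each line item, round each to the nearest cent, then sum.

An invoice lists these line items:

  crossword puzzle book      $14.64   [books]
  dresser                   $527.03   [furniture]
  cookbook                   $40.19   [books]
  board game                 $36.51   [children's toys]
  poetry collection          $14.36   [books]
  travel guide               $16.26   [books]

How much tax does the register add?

Crossword puzzle book $14.64: books → 5.75% → $0.84
Dresser $527.03: furniture → 4% + 2.5% surcharge = 6.5% → $34.26
Cookbook $40.19: books → 5.75% → $2.31
Board game $36.51: children's toys → 7.5% → $2.74
Poetry collection $14.36: books → 5.75% → $0.83
Travel guide $16.26: books → 5.75% → $0.93
Total tax = $0.84 + $34.26 + $2.31 + $2.74 + $0.83 + $0.93 = $41.91

$41.91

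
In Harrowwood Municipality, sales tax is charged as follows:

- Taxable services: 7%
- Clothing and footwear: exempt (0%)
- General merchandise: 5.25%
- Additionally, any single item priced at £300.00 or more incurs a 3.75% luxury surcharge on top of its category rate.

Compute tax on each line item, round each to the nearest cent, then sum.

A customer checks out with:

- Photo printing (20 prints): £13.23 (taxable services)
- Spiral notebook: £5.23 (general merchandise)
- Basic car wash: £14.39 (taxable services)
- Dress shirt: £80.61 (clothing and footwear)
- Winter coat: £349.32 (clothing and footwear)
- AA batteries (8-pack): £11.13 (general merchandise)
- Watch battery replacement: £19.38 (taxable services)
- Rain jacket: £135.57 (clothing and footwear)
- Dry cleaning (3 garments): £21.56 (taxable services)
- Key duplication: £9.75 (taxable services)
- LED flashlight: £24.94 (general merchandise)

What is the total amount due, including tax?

£705.86

Photo printing (20 prints) £13.23: taxable services → 7% → £0.93
Spiral notebook £5.23: general merchandise → 5.25% → £0.27
Basic car wash £14.39: taxable services → 7% → £1.01
Dress shirt £80.61: clothing and footwear → 0% → £0.00
Winter coat £349.32: clothing and footwear → 0% + 3.75% surcharge = 3.75% → £13.10
AA batteries (8-pack) £11.13: general merchandise → 5.25% → £0.58
Watch battery replacement £19.38: taxable services → 7% → £1.36
Rain jacket £135.57: clothing and footwear → 0% → £0.00
Dry cleaning (3 garments) £21.56: taxable services → 7% → £1.51
Key duplication £9.75: taxable services → 7% → £0.68
LED flashlight £24.94: general merchandise → 5.25% → £1.31
Subtotal = £685.11; tax = £20.75; total due = £705.86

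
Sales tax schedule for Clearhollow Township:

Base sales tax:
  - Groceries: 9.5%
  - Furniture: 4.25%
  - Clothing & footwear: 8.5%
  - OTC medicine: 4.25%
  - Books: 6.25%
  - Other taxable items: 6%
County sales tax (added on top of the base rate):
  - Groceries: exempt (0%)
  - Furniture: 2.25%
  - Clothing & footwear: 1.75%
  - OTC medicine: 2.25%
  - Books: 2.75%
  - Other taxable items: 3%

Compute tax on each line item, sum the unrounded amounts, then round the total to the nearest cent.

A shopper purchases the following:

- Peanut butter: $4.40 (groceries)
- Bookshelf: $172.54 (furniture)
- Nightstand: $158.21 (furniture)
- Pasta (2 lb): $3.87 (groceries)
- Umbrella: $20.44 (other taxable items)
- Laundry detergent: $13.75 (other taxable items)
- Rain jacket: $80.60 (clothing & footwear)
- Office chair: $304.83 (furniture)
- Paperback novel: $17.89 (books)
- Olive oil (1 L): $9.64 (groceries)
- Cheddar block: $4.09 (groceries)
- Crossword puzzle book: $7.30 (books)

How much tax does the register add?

$57.01

Peanut butter $4.40: groceries → 9.5% + 0% county = 9.5% → $0.418
Bookshelf $172.54: furniture → 4.25% + 2.25% county = 6.5% → $11.2151
Nightstand $158.21: furniture → 4.25% + 2.25% county = 6.5% → $10.28365
Pasta (2 lb) $3.87: groceries → 9.5% + 0% county = 9.5% → $0.36765
Umbrella $20.44: other taxable items → 6% + 3% county = 9% → $1.8396
Laundry detergent $13.75: other taxable items → 6% + 3% county = 9% → $1.2375
Rain jacket $80.60: clothing & footwear → 8.5% + 1.75% county = 10.25% → $8.2615
Office chair $304.83: furniture → 4.25% + 2.25% county = 6.5% → $19.81395
Paperback novel $17.89: books → 6.25% + 2.75% county = 9% → $1.6101
Olive oil (1 L) $9.64: groceries → 9.5% + 0% county = 9.5% → $0.9158
Cheddar block $4.09: groceries → 9.5% + 0% county = 9.5% → $0.38855
Crossword puzzle book $7.30: books → 6.25% + 2.75% county = 9% → $0.657
Unrounded tax sum = $57.0084 → $57.01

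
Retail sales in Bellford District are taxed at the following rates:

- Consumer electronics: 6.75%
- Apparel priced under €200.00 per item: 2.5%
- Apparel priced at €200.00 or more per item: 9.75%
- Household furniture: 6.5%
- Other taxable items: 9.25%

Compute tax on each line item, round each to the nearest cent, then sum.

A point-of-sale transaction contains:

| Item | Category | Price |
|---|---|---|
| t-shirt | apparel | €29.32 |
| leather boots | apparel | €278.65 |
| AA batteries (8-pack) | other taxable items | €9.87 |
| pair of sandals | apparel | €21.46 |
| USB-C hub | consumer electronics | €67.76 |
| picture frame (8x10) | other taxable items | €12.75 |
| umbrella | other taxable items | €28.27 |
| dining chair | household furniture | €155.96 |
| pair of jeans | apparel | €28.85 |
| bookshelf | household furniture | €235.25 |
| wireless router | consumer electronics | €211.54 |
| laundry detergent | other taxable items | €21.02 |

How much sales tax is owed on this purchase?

€80.08

T-shirt €29.32: apparel, under €200.00 → 2.5% → €0.73
Leather boots €278.65: apparel, €200.00 or more → 9.75% → €27.17
AA batteries (8-pack) €9.87: other taxable items → 9.25% → €0.91
Pair of sandals €21.46: apparel, under €200.00 → 2.5% → €0.54
USB-C hub €67.76: consumer electronics → 6.75% → €4.57
Picture frame (8x10) €12.75: other taxable items → 9.25% → €1.18
Umbrella €28.27: other taxable items → 9.25% → €2.61
Dining chair €155.96: household furniture → 6.5% → €10.14
Pair of jeans €28.85: apparel, under €200.00 → 2.5% → €0.72
Bookshelf €235.25: household furniture → 6.5% → €15.29
Wireless router €211.54: consumer electronics → 6.75% → €14.28
Laundry detergent €21.02: other taxable items → 9.25% → €1.94
Total tax = €0.73 + €27.17 + €0.91 + €0.54 + €4.57 + €1.18 + €2.61 + €10.14 + €0.72 + €15.29 + €14.28 + €1.94 = €80.08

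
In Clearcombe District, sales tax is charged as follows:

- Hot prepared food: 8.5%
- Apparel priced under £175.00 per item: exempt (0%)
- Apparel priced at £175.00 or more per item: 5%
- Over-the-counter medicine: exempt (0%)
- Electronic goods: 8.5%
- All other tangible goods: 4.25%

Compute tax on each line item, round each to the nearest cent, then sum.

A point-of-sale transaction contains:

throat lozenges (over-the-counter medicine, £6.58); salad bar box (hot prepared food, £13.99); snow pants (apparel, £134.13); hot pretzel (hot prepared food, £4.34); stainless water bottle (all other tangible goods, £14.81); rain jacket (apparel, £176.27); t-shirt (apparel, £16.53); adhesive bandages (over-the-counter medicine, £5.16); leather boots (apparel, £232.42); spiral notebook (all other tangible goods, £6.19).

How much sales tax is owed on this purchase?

Throat lozenges £6.58: over-the-counter medicine → 0% → £0.00
Salad bar box £13.99: hot prepared food → 8.5% → £1.19
Snow pants £134.13: apparel, under £175.00 → 0% → £0.00
Hot pretzel £4.34: hot prepared food → 8.5% → £0.37
Stainless water bottle £14.81: all other tangible goods → 4.25% → £0.63
Rain jacket £176.27: apparel, £175.00 or more → 5% → £8.81
T-shirt £16.53: apparel, under £175.00 → 0% → £0.00
Adhesive bandages £5.16: over-the-counter medicine → 0% → £0.00
Leather boots £232.42: apparel, £175.00 or more → 5% → £11.62
Spiral notebook £6.19: all other tangible goods → 4.25% → £0.26
Total tax = £1.19 + £0.37 + £0.63 + £8.81 + £11.62 + £0.26 = £22.88

£22.88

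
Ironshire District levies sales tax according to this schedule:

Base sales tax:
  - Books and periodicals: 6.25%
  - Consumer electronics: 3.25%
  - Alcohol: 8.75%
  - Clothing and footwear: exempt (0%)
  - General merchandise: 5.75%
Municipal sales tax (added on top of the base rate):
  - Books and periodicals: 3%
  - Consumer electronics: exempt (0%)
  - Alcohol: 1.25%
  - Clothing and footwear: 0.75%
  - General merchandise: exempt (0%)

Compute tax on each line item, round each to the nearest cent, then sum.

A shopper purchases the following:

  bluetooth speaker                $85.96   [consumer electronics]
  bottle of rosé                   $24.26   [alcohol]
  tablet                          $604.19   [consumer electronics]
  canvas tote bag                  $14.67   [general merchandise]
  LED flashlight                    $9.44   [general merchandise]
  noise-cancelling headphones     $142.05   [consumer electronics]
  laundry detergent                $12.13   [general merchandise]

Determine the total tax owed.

Bluetooth speaker $85.96: consumer electronics → 3.25% + 0% municipal = 3.25% → $2.79
Bottle of rosé $24.26: alcohol → 8.75% + 1.25% municipal = 10% → $2.43
Tablet $604.19: consumer electronics → 3.25% + 0% municipal = 3.25% → $19.64
Canvas tote bag $14.67: general merchandise → 5.75% + 0% municipal = 5.75% → $0.84
LED flashlight $9.44: general merchandise → 5.75% + 0% municipal = 5.75% → $0.54
Noise-cancelling headphones $142.05: consumer electronics → 3.25% + 0% municipal = 3.25% → $4.62
Laundry detergent $12.13: general merchandise → 5.75% + 0% municipal = 5.75% → $0.70
Total tax = $2.79 + $2.43 + $19.64 + $0.84 + $0.54 + $4.62 + $0.70 = $31.56

$31.56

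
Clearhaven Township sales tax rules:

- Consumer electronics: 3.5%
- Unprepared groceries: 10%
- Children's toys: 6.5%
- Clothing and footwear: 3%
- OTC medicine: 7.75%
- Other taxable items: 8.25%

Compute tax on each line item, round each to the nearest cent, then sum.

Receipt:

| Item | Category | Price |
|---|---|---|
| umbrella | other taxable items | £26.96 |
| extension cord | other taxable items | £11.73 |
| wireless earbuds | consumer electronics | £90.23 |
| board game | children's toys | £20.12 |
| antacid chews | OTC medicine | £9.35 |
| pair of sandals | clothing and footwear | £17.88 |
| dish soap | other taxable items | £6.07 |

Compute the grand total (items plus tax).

£191.76

Umbrella £26.96: other taxable items → 8.25% → £2.22
Extension cord £11.73: other taxable items → 8.25% → £0.97
Wireless earbuds £90.23: consumer electronics → 3.5% → £3.16
Board game £20.12: children's toys → 6.5% → £1.31
Antacid chews £9.35: OTC medicine → 7.75% → £0.72
Pair of sandals £17.88: clothing and footwear → 3% → £0.54
Dish soap £6.07: other taxable items → 8.25% → £0.50
Subtotal = £182.34; tax = £9.42; total due = £191.76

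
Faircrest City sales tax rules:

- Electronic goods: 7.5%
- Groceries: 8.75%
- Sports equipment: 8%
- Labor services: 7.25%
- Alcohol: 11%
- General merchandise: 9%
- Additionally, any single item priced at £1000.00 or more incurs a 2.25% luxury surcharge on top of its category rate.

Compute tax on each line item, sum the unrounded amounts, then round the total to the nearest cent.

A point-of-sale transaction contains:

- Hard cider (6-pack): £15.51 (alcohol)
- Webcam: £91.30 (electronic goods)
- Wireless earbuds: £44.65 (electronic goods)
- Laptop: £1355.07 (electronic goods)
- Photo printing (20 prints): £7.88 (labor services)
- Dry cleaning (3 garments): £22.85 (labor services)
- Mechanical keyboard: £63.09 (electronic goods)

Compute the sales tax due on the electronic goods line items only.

£147.05

Webcam £91.30: electronic goods → 7.5% → £6.8475
Wireless earbuds £44.65: electronic goods → 7.5% → £3.34875
Laptop £1355.07: electronic goods → 7.5% + 2.25% surcharge = 9.75% → £132.119325
Mechanical keyboard £63.09: electronic goods → 7.5% → £4.73175
Tax on electronic goods: unrounded sum = £147.047325 → £147.05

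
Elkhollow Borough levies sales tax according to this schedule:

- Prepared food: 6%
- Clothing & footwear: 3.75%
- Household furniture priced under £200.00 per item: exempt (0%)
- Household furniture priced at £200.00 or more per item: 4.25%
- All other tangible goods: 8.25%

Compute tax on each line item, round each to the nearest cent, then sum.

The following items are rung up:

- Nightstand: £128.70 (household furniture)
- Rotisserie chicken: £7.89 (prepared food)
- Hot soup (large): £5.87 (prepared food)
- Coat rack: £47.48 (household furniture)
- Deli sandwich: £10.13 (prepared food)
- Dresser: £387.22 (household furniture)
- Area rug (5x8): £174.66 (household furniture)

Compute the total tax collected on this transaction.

£17.89

Nightstand £128.70: household furniture, under £200.00 → 0% → £0.00
Rotisserie chicken £7.89: prepared food → 6% → £0.47
Hot soup (large) £5.87: prepared food → 6% → £0.35
Coat rack £47.48: household furniture, under £200.00 → 0% → £0.00
Deli sandwich £10.13: prepared food → 6% → £0.61
Dresser £387.22: household furniture, £200.00 or more → 4.25% → £16.46
Area rug (5x8) £174.66: household furniture, under £200.00 → 0% → £0.00
Total tax = £0.47 + £0.35 + £0.61 + £16.46 = £17.89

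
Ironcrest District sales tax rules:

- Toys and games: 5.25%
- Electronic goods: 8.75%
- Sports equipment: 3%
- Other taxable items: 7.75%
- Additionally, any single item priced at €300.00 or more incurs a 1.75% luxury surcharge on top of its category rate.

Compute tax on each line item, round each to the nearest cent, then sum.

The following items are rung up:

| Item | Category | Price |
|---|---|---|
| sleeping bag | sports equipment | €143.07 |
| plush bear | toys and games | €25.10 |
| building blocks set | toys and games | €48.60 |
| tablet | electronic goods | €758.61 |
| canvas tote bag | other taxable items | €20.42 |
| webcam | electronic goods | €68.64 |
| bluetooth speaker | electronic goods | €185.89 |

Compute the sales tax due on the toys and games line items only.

Plush bear €25.10: toys and games → 5.25% → €1.32
Building blocks set €48.60: toys and games → 5.25% → €2.55
Tax on toys and games = €1.32 + €2.55 = €3.87

€3.87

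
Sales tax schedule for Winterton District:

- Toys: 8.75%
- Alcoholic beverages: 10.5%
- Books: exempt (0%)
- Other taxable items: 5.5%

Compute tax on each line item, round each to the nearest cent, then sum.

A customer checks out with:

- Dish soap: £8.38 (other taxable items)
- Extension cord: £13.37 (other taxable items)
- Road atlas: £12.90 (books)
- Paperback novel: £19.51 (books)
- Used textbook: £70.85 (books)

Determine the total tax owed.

Dish soap £8.38: other taxable items → 5.5% → £0.46
Extension cord £13.37: other taxable items → 5.5% → £0.74
Road atlas £12.90: books → 0% → £0.00
Paperback novel £19.51: books → 0% → £0.00
Used textbook £70.85: books → 0% → £0.00
Total tax = £0.46 + £0.74 = £1.20

£1.20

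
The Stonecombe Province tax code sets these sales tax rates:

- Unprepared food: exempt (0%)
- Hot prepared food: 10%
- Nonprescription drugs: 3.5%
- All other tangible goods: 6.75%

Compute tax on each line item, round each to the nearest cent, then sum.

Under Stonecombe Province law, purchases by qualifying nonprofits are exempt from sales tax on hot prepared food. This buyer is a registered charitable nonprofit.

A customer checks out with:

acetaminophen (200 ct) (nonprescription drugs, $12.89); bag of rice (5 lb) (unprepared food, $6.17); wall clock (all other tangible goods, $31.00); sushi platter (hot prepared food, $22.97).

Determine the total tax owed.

$2.54

Acetaminophen (200 ct) $12.89: nonprescription drugs → 3.5% → $0.45
Bag of rice (5 lb) $6.17: unprepared food → 0% → $0.00
Wall clock $31.00: all other tangible goods → 6.75% → $2.09
Sushi platter $22.97: hot prepared food, buyer-exempt → 0% → $0.00
Total tax = $0.45 + $2.09 = $2.54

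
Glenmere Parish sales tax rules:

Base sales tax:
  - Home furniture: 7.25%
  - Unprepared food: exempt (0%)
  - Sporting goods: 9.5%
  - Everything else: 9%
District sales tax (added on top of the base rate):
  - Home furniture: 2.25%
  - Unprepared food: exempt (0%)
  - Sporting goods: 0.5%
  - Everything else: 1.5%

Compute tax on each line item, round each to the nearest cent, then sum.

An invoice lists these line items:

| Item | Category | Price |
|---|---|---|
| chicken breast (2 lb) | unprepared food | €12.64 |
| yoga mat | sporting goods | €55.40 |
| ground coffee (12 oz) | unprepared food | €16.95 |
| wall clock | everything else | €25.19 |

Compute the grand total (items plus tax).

€118.36

Chicken breast (2 lb) €12.64: unprepared food → 0% + 0% district = 0% → €0.00
Yoga mat €55.40: sporting goods → 9.5% + 0.5% district = 10% → €5.54
Ground coffee (12 oz) €16.95: unprepared food → 0% + 0% district = 0% → €0.00
Wall clock €25.19: everything else → 9% + 1.5% district = 10.5% → €2.64
Subtotal = €110.18; tax = €8.18; total due = €118.36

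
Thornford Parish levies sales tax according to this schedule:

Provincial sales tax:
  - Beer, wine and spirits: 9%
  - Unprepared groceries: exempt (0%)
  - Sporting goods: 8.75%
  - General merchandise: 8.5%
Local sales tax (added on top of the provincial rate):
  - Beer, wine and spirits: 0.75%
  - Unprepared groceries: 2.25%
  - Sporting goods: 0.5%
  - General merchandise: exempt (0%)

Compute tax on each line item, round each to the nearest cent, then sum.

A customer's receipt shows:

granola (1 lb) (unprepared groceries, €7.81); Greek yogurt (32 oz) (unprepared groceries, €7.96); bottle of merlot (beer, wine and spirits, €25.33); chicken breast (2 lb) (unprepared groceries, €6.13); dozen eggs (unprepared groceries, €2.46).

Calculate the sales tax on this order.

Granola (1 lb) €7.81: unprepared groceries → 0% + 2.25% local = 2.25% → €0.18
Greek yogurt (32 oz) €7.96: unprepared groceries → 0% + 2.25% local = 2.25% → €0.18
Bottle of merlot €25.33: beer, wine and spirits → 9% + 0.75% local = 9.75% → €2.47
Chicken breast (2 lb) €6.13: unprepared groceries → 0% + 2.25% local = 2.25% → €0.14
Dozen eggs €2.46: unprepared groceries → 0% + 2.25% local = 2.25% → €0.06
Total tax = €0.18 + €0.18 + €2.47 + €0.14 + €0.06 = €3.03

€3.03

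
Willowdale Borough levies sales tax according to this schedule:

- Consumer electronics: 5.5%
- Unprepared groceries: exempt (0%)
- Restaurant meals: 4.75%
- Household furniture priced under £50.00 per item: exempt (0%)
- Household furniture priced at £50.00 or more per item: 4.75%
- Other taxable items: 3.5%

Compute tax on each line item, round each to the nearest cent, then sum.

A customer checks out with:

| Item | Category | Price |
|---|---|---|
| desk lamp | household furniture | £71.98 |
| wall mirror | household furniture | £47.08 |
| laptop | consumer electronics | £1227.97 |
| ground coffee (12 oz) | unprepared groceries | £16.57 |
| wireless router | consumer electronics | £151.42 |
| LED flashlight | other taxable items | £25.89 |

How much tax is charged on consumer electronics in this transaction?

Laptop £1227.97: consumer electronics → 5.5% → £67.54
Wireless router £151.42: consumer electronics → 5.5% → £8.33
Tax on consumer electronics = £67.54 + £8.33 = £75.87

£75.87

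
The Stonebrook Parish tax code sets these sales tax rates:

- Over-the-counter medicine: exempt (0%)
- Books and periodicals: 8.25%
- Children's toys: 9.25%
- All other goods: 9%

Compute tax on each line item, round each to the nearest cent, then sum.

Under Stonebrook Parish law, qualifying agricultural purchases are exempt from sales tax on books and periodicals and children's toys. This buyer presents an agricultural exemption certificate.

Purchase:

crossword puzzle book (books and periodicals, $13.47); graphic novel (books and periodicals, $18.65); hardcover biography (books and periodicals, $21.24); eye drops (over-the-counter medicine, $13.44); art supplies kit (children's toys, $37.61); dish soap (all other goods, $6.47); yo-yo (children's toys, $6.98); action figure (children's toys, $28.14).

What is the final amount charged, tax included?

Crossword puzzle book $13.47: books and periodicals, buyer-exempt → 0% → $0.00
Graphic novel $18.65: books and periodicals, buyer-exempt → 0% → $0.00
Hardcover biography $21.24: books and periodicals, buyer-exempt → 0% → $0.00
Eye drops $13.44: over-the-counter medicine → 0% → $0.00
Art supplies kit $37.61: children's toys, buyer-exempt → 0% → $0.00
Dish soap $6.47: all other goods → 9% → $0.58
Yo-yo $6.98: children's toys, buyer-exempt → 0% → $0.00
Action figure $28.14: children's toys, buyer-exempt → 0% → $0.00
Subtotal = $146.00; tax = $0.58; total due = $146.58

$146.58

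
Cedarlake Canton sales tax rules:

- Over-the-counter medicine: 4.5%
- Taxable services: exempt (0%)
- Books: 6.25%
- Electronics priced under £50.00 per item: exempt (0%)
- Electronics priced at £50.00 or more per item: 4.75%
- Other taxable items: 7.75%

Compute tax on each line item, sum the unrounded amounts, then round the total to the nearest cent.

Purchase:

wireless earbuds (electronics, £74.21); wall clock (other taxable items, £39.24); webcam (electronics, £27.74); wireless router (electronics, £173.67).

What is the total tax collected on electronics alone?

£11.77

Wireless earbuds £74.21: electronics, £50.00 or more → 4.75% → £3.524975
Webcam £27.74: electronics, under £50.00 → 0% → £0.00
Wireless router £173.67: electronics, £50.00 or more → 4.75% → £8.249325
Tax on electronics: unrounded sum = £11.7743 → £11.77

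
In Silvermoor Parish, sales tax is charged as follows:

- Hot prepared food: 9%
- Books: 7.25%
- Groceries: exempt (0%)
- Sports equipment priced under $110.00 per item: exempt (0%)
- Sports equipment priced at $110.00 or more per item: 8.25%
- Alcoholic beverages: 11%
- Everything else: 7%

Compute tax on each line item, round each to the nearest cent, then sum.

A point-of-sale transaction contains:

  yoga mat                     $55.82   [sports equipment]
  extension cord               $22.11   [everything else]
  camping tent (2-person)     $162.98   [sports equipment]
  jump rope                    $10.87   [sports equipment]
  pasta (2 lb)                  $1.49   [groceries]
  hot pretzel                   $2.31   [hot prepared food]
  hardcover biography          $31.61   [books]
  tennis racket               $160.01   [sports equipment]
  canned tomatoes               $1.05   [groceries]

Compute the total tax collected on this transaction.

Yoga mat $55.82: sports equipment, under $110.00 → 0% → $0.00
Extension cord $22.11: everything else → 7% → $1.55
Camping tent (2-person) $162.98: sports equipment, $110.00 or more → 8.25% → $13.45
Jump rope $10.87: sports equipment, under $110.00 → 0% → $0.00
Pasta (2 lb) $1.49: groceries → 0% → $0.00
Hot pretzel $2.31: hot prepared food → 9% → $0.21
Hardcover biography $31.61: books → 7.25% → $2.29
Tennis racket $160.01: sports equipment, $110.00 or more → 8.25% → $13.20
Canned tomatoes $1.05: groceries → 0% → $0.00
Total tax = $1.55 + $13.45 + $0.21 + $2.29 + $13.20 = $30.70

$30.70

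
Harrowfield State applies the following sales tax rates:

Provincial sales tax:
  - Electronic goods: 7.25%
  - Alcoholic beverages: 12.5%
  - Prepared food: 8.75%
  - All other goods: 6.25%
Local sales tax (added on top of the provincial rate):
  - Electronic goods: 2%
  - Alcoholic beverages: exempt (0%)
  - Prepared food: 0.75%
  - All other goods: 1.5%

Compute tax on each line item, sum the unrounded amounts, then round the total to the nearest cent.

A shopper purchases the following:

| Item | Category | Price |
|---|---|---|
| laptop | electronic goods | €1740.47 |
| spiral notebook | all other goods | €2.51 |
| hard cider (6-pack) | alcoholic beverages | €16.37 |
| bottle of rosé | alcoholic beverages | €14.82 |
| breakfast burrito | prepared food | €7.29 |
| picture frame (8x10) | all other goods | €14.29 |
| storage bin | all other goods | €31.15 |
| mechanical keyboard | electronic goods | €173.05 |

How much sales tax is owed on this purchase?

€185.31

Laptop €1740.47: electronic goods → 7.25% + 2% local = 9.25% → €160.993475
Spiral notebook €2.51: all other goods → 6.25% + 1.5% local = 7.75% → €0.194525
Hard cider (6-pack) €16.37: alcoholic beverages → 12.5% + 0% local = 12.5% → €2.04625
Bottle of rosé €14.82: alcoholic beverages → 12.5% + 0% local = 12.5% → €1.8525
Breakfast burrito €7.29: prepared food → 8.75% + 0.75% local = 9.5% → €0.69255
Picture frame (8x10) €14.29: all other goods → 6.25% + 1.5% local = 7.75% → €1.107475
Storage bin €31.15: all other goods → 6.25% + 1.5% local = 7.75% → €2.414125
Mechanical keyboard €173.05: electronic goods → 7.25% + 2% local = 9.25% → €16.007125
Unrounded tax sum = €185.308025 → €185.31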